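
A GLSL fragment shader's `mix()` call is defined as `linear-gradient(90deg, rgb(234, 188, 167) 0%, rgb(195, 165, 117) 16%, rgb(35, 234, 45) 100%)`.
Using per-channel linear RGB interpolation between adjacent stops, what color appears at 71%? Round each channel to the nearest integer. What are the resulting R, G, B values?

71% lies between the 16% and 100% stops, so the local fraction is t = (71 − 16)/(100 − 16) = 55/84 ≈ 0.6548.
R = 195 + 0.6548 × (35 − 195) = 90.232 → 90
G = 165 + 0.6548 × (234 − 165) = 210.181 → 210
B = 117 + 0.6548 × (45 − 117) = 69.854 → 70

(90, 210, 70)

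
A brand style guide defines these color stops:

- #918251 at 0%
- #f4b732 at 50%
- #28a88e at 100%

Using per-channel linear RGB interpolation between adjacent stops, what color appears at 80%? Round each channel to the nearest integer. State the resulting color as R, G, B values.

(122, 174, 105)

80% lies between the 50% and 100% stops, so the local fraction is t = (80 − 50)/(100 − 50) = 30/50 ≈ 0.6.
#f4b732 → (244, 183, 50); #28a88e → (40, 168, 142).
R = 244 + 0.6 × (40 − 244) = 121.6 → 122
G = 183 + 0.6 × (168 − 183) = 174 → 174
B = 50 + 0.6 × (142 − 50) = 105.2 → 105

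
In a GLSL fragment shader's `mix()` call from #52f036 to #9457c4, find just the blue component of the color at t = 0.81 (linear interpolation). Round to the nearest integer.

169

B₁ = 54 (from #52f036), B₂ = 196 (from #9457c4).
B = 54 + 0.81 × (196 − 54) = 169.02 → 169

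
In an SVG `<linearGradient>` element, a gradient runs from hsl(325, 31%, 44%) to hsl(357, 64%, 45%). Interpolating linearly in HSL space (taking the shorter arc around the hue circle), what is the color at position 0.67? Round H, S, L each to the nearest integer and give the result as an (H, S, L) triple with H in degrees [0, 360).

Hue arc: Δh = 357 − 325 = 32° (|Δh| ≤ 180, already the shorter path).
H = 325 + 0.67 × (32) = 346.44 → 346°
S = 31 + 0.67 × (64 − 31) = 53.11 → 53%
L = 44 + 0.67 × (45 − 44) = 44.67 → 45%

(346, 53, 45)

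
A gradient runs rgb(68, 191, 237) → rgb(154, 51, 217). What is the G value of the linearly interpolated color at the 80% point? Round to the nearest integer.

79

G = 191 + 0.8 × (51 − 191) = 79 → 79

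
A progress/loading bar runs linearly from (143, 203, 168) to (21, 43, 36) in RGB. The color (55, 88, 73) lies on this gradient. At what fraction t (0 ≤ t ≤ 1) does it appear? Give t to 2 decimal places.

Invert the lerp on the G channel (largest span, 160): t = (88 − 203) / (43 − 203) = -115/-160 = 0.71875.
Check on R: (55 − 143)/(21 − 143) = 0.7213 ✓

0.72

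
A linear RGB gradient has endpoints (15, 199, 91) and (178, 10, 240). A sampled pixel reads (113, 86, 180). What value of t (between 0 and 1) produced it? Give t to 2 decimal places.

Invert the lerp on the G channel (largest span, 189): t = (86 − 199) / (10 − 199) = -113/-189 = 0.59788.
Check on R: (113 − 15)/(178 − 15) = 0.6012 ✓

0.60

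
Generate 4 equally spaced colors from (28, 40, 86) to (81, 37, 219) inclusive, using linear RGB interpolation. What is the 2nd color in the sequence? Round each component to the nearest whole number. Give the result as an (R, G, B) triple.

With 4 swatches and endpoints inclusive, swatch 2 sits at t = (2 − 1)/(4 − 1) = 1/3 ≈ 0.3333.
R = 28 + 0.3333 × (81 − 28) = 45.665 → 46
G = 40 + 0.3333 × (37 − 40) = 39 → 39
B = 86 + 0.3333 × (219 − 86) = 130.329 → 130

(46, 39, 130)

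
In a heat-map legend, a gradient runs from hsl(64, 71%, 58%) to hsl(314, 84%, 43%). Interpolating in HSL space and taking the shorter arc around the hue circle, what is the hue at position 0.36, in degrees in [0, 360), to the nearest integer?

Hue: 314 − 64 = 250°, but |250| > 180 so the shorter arc goes the other way: Δh = 250 − 360 = -110°.
H = 64 + 0.36 × (-110) = 24.4 → 24°

24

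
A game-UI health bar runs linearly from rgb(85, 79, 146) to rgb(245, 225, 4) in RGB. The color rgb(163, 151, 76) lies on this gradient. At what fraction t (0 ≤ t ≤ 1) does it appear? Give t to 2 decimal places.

Invert the lerp on the R channel (largest span, 160): t = (163 − 85) / (245 − 85) = 78/160 = 0.4875.
Check on G: (151 − 79)/(225 − 79) = 0.4932 ✓

0.49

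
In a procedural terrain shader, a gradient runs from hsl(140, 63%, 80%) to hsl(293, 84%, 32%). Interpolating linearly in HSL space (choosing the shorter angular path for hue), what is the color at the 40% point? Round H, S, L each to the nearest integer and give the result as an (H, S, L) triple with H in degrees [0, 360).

Hue arc: Δh = 293 − 140 = 153° (|Δh| ≤ 180, already the shorter path).
H = 140 + 0.4 × (153) = 201.2 → 201°
S = 63 + 0.4 × (84 − 63) = 71.4 → 71%
L = 80 + 0.4 × (32 − 80) = 60.8 → 61%

(201, 71, 61)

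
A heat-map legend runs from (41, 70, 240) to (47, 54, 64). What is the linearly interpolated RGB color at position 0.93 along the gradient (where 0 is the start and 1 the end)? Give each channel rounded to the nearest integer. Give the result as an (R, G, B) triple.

(47, 55, 76)

R = 41 + 0.93 × (47 − 41) = 41 + 0.93 × 6 = 46.58 → 47
G = 70 + 0.93 × (54 − 70) = 70 + 0.93 × -16 = 55.12 → 55
B = 240 + 0.93 × (64 − 240) = 240 + 0.93 × -176 = 76.32 → 76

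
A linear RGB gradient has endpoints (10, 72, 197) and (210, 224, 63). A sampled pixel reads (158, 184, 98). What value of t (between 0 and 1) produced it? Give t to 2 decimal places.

0.74

Invert the lerp on the R channel (largest span, 200): t = (158 − 10) / (210 − 10) = 148/200 = 0.74.
Check on G: (184 − 72)/(224 − 72) = 0.7368 ✓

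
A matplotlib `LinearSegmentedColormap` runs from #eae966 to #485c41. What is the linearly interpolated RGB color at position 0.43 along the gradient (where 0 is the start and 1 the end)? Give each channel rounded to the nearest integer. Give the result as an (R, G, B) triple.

#eae966 → (234, 233, 102); #485c41 → (72, 92, 65).
R = 234 + 0.43 × (72 − 234) = 234 + 0.43 × -162 = 164.34 → 164
G = 233 + 0.43 × (92 − 233) = 233 + 0.43 × -141 = 172.37 → 172
B = 102 + 0.43 × (65 − 102) = 102 + 0.43 × -37 = 86.09 → 86

(164, 172, 86)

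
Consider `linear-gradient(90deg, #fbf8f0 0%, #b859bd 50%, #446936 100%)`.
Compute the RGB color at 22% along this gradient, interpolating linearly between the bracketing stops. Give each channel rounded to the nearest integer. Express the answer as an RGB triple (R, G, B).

22% lies between the 0% and 50% stops, so the local fraction is t = (22 − 0)/(50 − 0) = 22/50 ≈ 0.44.
#fbf8f0 → (251, 248, 240); #b859bd → (184, 89, 189).
R = 251 + 0.44 × (184 − 251) = 221.52 → 222
G = 248 + 0.44 × (89 − 248) = 178.04 → 178
B = 240 + 0.44 × (189 − 240) = 217.56 → 218

(222, 178, 218)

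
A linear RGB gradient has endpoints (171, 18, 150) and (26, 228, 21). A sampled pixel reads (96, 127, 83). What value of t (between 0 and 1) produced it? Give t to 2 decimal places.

Invert the lerp on the G channel (largest span, 210): t = (127 − 18) / (228 − 18) = 109/210 = 0.51905.
Check on R: (96 − 171)/(26 − 171) = 0.5172 ✓

0.52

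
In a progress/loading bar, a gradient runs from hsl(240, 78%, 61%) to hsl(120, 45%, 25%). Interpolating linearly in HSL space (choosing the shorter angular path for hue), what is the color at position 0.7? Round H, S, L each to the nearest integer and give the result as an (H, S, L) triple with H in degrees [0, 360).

(156, 55, 36)

Hue arc: Δh = 120 − 240 = -120° (|Δh| ≤ 180, already the shorter path).
H = 240 + 0.7 × (-120) = 156 → 156°
S = 78 + 0.7 × (45 − 78) = 54.9 → 55%
L = 61 + 0.7 × (25 − 61) = 35.8 → 36%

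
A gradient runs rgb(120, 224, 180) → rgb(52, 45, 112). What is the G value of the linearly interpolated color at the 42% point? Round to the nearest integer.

G = 224 + 0.42 × (45 − 224) = 148.82 → 149

149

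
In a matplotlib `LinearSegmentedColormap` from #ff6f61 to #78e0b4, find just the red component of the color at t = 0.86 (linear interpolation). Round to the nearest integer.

R₁ = 255 (from #ff6f61), R₂ = 120 (from #78e0b4).
R = 255 + 0.86 × (120 − 255) = 138.9 → 139

139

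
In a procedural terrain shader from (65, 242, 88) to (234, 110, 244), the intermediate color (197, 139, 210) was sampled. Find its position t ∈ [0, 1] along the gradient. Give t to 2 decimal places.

Invert the lerp on the R channel (largest span, 169): t = (197 − 65) / (234 − 65) = 132/169 = 0.78107.
Check on G: (139 − 242)/(110 − 242) = 0.7803 ✓

0.78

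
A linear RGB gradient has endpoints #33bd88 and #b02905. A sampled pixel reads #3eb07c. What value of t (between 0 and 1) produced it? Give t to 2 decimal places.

Invert the lerp on the G channel (largest span, 148): t = (176 − 189) / (41 − 189) = -13/-148 = 0.087838.
Check on R: (62 − 51)/(176 − 51) = 0.088 ✓

0.09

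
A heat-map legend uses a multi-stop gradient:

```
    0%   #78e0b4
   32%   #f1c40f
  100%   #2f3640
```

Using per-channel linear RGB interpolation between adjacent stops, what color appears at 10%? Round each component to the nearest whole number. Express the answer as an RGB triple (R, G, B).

(158, 215, 128)

10% lies between the 0% and 32% stops, so the local fraction is t = (10 − 0)/(32 − 0) = 10/32 ≈ 0.3125.
#78e0b4 → (120, 224, 180); #f1c40f → (241, 196, 15).
R = 120 + 0.3125 × (241 − 120) = 157.812 → 158
G = 224 + 0.3125 × (196 − 224) = 215.25 → 215
B = 180 + 0.3125 × (15 − 180) = 128.438 → 128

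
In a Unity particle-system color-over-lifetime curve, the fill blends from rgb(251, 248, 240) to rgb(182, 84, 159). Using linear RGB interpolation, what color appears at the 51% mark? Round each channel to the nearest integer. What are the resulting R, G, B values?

(216, 164, 199)

51% corresponds to t = 0.51.
R = 251 + 0.51 × (182 − 251) = 251 + 0.51 × -69 = 215.81 → 216
G = 248 + 0.51 × (84 − 248) = 248 + 0.51 × -164 = 164.36 → 164
B = 240 + 0.51 × (159 − 240) = 240 + 0.51 × -81 = 198.69 → 199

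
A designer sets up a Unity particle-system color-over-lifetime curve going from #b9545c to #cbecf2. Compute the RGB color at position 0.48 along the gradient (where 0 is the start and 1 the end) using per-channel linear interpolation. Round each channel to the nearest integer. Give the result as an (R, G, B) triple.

#b9545c → (185, 84, 92); #cbecf2 → (203, 236, 242).
R = 185 + 0.48 × (203 − 185) = 185 + 0.48 × 18 = 193.64 → 194
G = 84 + 0.48 × (236 − 84) = 84 + 0.48 × 152 = 156.96 → 157
B = 92 + 0.48 × (242 − 92) = 92 + 0.48 × 150 = 164 → 164
So the blended color is (194, 157, 164), about #c29da4.

(194, 157, 164)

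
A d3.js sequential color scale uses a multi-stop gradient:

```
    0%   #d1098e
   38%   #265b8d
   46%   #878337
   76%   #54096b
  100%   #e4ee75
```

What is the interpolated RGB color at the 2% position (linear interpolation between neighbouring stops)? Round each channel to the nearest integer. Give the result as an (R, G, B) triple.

2% lies between the 0% and 38% stops, so the local fraction is t = (2 − 0)/(38 − 0) = 2/38 ≈ 0.0526.
#d1098e → (209, 9, 142); #265b8d → (38, 91, 141).
R = 209 + 0.0526 × (38 − 209) = 200.005 → 200
G = 9 + 0.0526 × (91 − 9) = 13.313 → 13
B = 142 + 0.0526 × (141 − 142) = 141.947 → 142

(200, 13, 142)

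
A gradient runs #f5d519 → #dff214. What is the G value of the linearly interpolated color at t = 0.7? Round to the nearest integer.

233

G₁ = 213 (from #f5d519), G₂ = 242 (from #dff214).
G = 213 + 0.7 × (242 − 213) = 233.3 → 233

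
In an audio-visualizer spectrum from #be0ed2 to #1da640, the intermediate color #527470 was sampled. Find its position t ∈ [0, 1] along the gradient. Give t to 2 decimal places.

0.67

Invert the lerp on the R channel (largest span, 161): t = (82 − 190) / (29 − 190) = -108/-161 = 0.67081.
Check on G: (116 − 14)/(166 − 14) = 0.6711 ✓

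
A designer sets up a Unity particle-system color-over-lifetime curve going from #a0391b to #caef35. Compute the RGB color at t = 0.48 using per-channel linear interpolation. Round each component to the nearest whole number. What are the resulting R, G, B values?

#a0391b → (160, 57, 27); #caef35 → (202, 239, 53).
R = 160 + 0.48 × (202 − 160) = 160 + 0.48 × 42 = 180.16 → 180
G = 57 + 0.48 × (239 − 57) = 57 + 0.48 × 182 = 144.36 → 144
B = 27 + 0.48 × (53 − 27) = 27 + 0.48 × 26 = 39.48 → 39
So the blended color is (180, 144, 39), about #b49027.

(180, 144, 39)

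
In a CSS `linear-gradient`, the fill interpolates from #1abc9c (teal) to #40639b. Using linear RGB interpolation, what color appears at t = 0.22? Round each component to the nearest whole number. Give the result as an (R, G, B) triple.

(34, 168, 156)

#1abc9c → (26, 188, 156); #40639b → (64, 99, 155).
R = 26 + 0.22 × (64 − 26) = 26 + 0.22 × 38 = 34.36 → 34
G = 188 + 0.22 × (99 − 188) = 188 + 0.22 × -89 = 168.42 → 168
B = 156 + 0.22 × (155 − 156) = 156 + 0.22 × -1 = 155.78 → 156
So the blended color is (34, 168, 156), about #22a89c.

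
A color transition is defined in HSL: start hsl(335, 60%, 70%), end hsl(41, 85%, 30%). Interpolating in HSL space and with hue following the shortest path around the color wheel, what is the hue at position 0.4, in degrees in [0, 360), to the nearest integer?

1

Hue: 41 − 335 = -294°, but |-294| > 180 so the shorter arc goes the other way: Δh = -294 + 360 = 66°.
H = 335 + 0.4 × (66) = 361.4 → 361 → 361 mod 360 = 1°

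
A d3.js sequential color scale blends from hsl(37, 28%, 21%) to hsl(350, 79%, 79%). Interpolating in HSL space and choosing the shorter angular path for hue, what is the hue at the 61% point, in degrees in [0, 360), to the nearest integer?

8

Hue: 350 − 37 = 313°, but |313| > 180 so the shorter arc goes the other way: Δh = 313 − 360 = -47°.
H = 37 + 0.61 × (-47) = 8.33 → 8°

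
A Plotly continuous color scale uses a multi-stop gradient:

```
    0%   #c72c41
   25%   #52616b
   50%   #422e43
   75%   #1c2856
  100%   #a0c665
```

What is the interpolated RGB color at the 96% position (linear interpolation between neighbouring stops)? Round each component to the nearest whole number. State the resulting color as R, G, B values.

(139, 173, 99)

96% lies between the 75% and 100% stops, so the local fraction is t = (96 − 75)/(100 − 75) = 21/25 ≈ 0.84.
#1c2856 → (28, 40, 86); #a0c665 → (160, 198, 101).
R = 28 + 0.84 × (160 − 28) = 138.88 → 139
G = 40 + 0.84 × (198 − 40) = 172.72 → 173
B = 86 + 0.84 × (101 − 86) = 98.6 → 99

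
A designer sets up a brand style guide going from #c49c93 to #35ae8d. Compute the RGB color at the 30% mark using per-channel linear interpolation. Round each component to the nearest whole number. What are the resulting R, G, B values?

(153, 161, 145)

#c49c93 → (196, 156, 147); #35ae8d → (53, 174, 141).
30% corresponds to t = 0.3.
R = 196 + 0.3 × (53 − 196) = 196 + 0.3 × -143 = 153.1 → 153
G = 156 + 0.3 × (174 − 156) = 156 + 0.3 × 18 = 161.4 → 161
B = 147 + 0.3 × (141 − 147) = 147 + 0.3 × -6 = 145.2 → 145
So the blended color is (153, 161, 145), about #99a191.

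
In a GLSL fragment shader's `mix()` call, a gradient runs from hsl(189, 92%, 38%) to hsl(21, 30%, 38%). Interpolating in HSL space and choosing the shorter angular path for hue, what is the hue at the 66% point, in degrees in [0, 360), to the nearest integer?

78

Hue arc: Δh = 21 − 189 = -168° (|Δh| ≤ 180, already the shorter path).
H = 189 + 0.66 × (-168) = 78.12 → 78°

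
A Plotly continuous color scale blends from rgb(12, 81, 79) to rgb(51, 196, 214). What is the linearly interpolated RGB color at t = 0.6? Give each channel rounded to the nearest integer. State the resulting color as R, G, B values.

(35, 150, 160)

R = 12 + 0.6 × (51 − 12) = 12 + 0.6 × 39 = 35.4 → 35
G = 81 + 0.6 × (196 − 81) = 81 + 0.6 × 115 = 150 → 150
B = 79 + 0.6 × (214 − 79) = 79 + 0.6 × 135 = 160 → 160
So the blended color is (35, 150, 160), about #2396a0.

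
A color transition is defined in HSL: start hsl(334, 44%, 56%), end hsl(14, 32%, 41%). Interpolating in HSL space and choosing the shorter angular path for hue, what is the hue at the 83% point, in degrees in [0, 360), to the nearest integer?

7

Hue: 14 − 334 = -320°, but |-320| > 180 so the shorter arc goes the other way: Δh = -320 + 360 = 40°.
H = 334 + 0.83 × (40) = 367.2 → 367 → 367 mod 360 = 7°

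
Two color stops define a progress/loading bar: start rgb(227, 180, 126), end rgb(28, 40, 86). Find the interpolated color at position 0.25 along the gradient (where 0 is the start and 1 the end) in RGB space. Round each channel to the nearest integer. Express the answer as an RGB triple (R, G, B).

R = 227 + 0.25 × (28 − 227) = 227 + 0.25 × -199 = 177.25 → 177
G = 180 + 0.25 × (40 − 180) = 180 + 0.25 × -140 = 145 → 145
B = 126 + 0.25 × (86 − 126) = 126 + 0.25 × -40 = 116 → 116
So the blended color is (177, 145, 116), about #b19174.

(177, 145, 116)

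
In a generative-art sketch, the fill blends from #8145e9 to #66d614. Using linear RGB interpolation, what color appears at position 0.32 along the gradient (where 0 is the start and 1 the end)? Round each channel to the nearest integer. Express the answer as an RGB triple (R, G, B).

(120, 115, 165)

#8145e9 → (129, 69, 233); #66d614 → (102, 214, 20).
R = 129 + 0.32 × (102 − 129) = 129 + 0.32 × -27 = 120.36 → 120
G = 69 + 0.32 × (214 − 69) = 69 + 0.32 × 145 = 115.4 → 115
B = 233 + 0.32 × (20 − 233) = 233 + 0.32 × -213 = 164.84 → 165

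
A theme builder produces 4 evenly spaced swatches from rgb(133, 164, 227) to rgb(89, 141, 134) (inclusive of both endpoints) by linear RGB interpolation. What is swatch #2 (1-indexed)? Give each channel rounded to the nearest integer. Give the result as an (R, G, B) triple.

With 4 swatches and endpoints inclusive, swatch 2 sits at t = (2 − 1)/(4 − 1) = 1/3 ≈ 0.3333.
R = 133 + 0.3333 × (89 − 133) = 118.335 → 118
G = 164 + 0.3333 × (141 − 164) = 156.334 → 156
B = 227 + 0.3333 × (134 − 227) = 196.003 → 196

(118, 156, 196)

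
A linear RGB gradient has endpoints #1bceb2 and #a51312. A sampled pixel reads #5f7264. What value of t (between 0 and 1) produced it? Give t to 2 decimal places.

Invert the lerp on the G channel (largest span, 187): t = (114 − 206) / (19 − 206) = -92/-187 = 0.49198.
Check on R: (95 − 27)/(165 − 27) = 0.4928 ✓

0.49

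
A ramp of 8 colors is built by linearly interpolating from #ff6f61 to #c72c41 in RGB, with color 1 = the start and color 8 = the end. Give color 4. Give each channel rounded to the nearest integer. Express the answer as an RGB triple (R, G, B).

(231, 82, 83)

With 8 swatches and endpoints inclusive, swatch 4 sits at t = (4 − 1)/(8 − 1) = 3/7 ≈ 0.4286.
#ff6f61 → (255, 111, 97); #c72c41 → (199, 44, 65).
R = 255 + 0.4286 × (199 − 255) = 230.998 → 231
G = 111 + 0.4286 × (44 − 111) = 82.284 → 82
B = 97 + 0.4286 × (65 − 97) = 83.285 → 83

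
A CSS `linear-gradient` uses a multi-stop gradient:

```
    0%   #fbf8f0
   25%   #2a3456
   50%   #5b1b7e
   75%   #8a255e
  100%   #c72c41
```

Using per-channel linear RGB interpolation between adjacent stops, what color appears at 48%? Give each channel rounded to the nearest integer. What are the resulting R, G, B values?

(87, 29, 123)

48% lies between the 25% and 50% stops, so the local fraction is t = (48 − 25)/(50 − 25) = 23/25 ≈ 0.92.
#2a3456 → (42, 52, 86); #5b1b7e → (91, 27, 126).
R = 42 + 0.92 × (91 − 42) = 87.08 → 87
G = 52 + 0.92 × (27 − 52) = 29 → 29
B = 86 + 0.92 × (126 − 86) = 122.8 → 123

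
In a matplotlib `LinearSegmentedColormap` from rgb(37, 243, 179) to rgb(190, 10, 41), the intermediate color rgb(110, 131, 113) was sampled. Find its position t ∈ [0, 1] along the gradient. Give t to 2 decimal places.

0.48

Invert the lerp on the G channel (largest span, 233): t = (131 − 243) / (10 − 243) = -112/-233 = 0.48069.
Check on R: (110 − 37)/(190 − 37) = 0.4771 ✓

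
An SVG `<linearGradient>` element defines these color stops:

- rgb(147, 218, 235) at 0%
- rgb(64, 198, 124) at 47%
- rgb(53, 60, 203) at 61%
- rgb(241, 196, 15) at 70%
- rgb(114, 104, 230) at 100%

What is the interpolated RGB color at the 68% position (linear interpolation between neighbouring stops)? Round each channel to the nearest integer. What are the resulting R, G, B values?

68% lies between the 61% and 70% stops, so the local fraction is t = (68 − 61)/(70 − 61) = 7/9 ≈ 0.7778.
R = 53 + 0.7778 × (241 − 53) = 199.226 → 199
G = 60 + 0.7778 × (196 − 60) = 165.781 → 166
B = 203 + 0.7778 × (15 − 203) = 56.774 → 57

(199, 166, 57)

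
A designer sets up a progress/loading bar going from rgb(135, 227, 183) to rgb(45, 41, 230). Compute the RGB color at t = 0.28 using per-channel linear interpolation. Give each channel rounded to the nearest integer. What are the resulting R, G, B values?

R = 135 + 0.28 × (45 − 135) = 135 + 0.28 × -90 = 109.8 → 110
G = 227 + 0.28 × (41 − 227) = 227 + 0.28 × -186 = 174.92 → 175
B = 183 + 0.28 × (230 − 183) = 183 + 0.28 × 47 = 196.16 → 196
So the blended color is (110, 175, 196), about #6eafc4.

(110, 175, 196)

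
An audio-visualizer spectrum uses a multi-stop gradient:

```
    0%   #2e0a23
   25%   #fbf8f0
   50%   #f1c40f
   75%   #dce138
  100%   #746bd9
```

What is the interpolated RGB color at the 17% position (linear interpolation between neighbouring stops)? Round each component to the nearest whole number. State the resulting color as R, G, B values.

17% lies between the 0% and 25% stops, so the local fraction is t = (17 − 0)/(25 − 0) = 17/25 ≈ 0.68.
#2e0a23 → (46, 10, 35); #fbf8f0 → (251, 248, 240).
R = 46 + 0.68 × (251 − 46) = 185.4 → 185
G = 10 + 0.68 × (248 − 10) = 171.84 → 172
B = 35 + 0.68 × (240 − 35) = 174.4 → 174

(185, 172, 174)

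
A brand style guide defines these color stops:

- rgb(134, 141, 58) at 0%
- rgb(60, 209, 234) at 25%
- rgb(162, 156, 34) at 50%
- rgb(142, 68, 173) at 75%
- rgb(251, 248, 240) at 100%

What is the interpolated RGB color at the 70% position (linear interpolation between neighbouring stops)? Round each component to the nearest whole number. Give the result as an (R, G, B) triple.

(146, 86, 145)

70% lies between the 50% and 75% stops, so the local fraction is t = (70 − 50)/(75 − 50) = 20/25 ≈ 0.8.
R = 162 + 0.8 × (142 − 162) = 146 → 146
G = 156 + 0.8 × (68 − 156) = 85.6 → 86
B = 34 + 0.8 × (173 − 34) = 145.2 → 145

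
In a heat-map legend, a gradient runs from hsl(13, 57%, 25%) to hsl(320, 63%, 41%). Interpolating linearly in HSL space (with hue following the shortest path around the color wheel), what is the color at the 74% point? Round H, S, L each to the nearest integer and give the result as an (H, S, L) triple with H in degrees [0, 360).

Hue: 320 − 13 = 307°, but |307| > 180 so the shorter arc goes the other way: Δh = 307 − 360 = -53°.
H = 13 + 0.74 × (-53) = -26.22 → -26 → -26 mod 360 = 334°
S = 57 + 0.74 × (63 − 57) = 61.44 → 61%
L = 25 + 0.74 × (41 − 25) = 36.84 → 37%

(334, 61, 37)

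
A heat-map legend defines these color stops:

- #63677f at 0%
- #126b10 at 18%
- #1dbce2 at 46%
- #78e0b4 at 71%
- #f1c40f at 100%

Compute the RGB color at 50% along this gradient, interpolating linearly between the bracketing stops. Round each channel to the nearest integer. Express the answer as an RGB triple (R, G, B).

(44, 194, 219)

50% lies between the 46% and 71% stops, so the local fraction is t = (50 − 46)/(71 − 46) = 4/25 ≈ 0.16.
#1dbce2 → (29, 188, 226); #78e0b4 → (120, 224, 180).
R = 29 + 0.16 × (120 − 29) = 43.56 → 44
G = 188 + 0.16 × (224 − 188) = 193.76 → 194
B = 226 + 0.16 × (180 − 226) = 218.64 → 219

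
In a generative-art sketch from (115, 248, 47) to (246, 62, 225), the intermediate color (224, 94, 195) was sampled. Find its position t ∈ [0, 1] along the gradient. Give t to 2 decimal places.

0.83

Invert the lerp on the G channel (largest span, 186): t = (94 − 248) / (62 − 248) = -154/-186 = 0.82796.
Check on R: (224 − 115)/(246 − 115) = 0.8321 ✓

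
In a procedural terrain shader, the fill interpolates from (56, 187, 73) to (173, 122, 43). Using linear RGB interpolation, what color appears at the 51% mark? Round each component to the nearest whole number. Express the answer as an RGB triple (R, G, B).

(116, 154, 58)

51% corresponds to t = 0.51.
R = 56 + 0.51 × (173 − 56) = 56 + 0.51 × 117 = 115.67 → 116
G = 187 + 0.51 × (122 − 187) = 187 + 0.51 × -65 = 153.85 → 154
B = 73 + 0.51 × (43 − 73) = 73 + 0.51 × -30 = 57.7 → 58
So the blended color is (116, 154, 58), about #749a3a.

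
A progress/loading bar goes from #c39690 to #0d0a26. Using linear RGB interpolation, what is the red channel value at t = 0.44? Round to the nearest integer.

115

R₁ = 195 (from #c39690), R₂ = 13 (from #0d0a26).
R = 195 + 0.44 × (13 − 195) = 114.92 → 115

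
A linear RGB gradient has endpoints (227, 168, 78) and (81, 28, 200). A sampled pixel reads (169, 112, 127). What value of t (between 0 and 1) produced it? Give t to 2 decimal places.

0.40

Invert the lerp on the R channel (largest span, 146): t = (169 − 227) / (81 − 227) = -58/-146 = 0.39726.
Check on G: (112 − 168)/(28 − 168) = 0.4 ✓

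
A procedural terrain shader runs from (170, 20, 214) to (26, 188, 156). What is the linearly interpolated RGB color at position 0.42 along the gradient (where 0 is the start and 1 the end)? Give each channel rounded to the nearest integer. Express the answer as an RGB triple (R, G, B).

(110, 91, 190)

R = 170 + 0.42 × (26 − 170) = 170 + 0.42 × -144 = 109.52 → 110
G = 20 + 0.42 × (188 − 20) = 20 + 0.42 × 168 = 90.56 → 91
B = 214 + 0.42 × (156 − 214) = 214 + 0.42 × -58 = 189.64 → 190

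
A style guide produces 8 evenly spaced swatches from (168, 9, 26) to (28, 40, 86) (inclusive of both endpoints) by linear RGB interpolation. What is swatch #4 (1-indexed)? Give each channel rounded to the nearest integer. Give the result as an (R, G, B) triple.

(108, 22, 52)

With 8 swatches and endpoints inclusive, swatch 4 sits at t = (4 − 1)/(8 − 1) = 3/7 ≈ 0.4286.
R = 168 + 0.4286 × (28 − 168) = 107.996 → 108
G = 9 + 0.4286 × (40 − 9) = 22.287 → 22
B = 26 + 0.4286 × (86 − 26) = 51.716 → 52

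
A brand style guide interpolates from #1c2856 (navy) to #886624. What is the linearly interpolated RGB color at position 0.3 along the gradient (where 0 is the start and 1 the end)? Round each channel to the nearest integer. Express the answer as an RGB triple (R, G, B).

(60, 59, 71)

#1c2856 → (28, 40, 86); #886624 → (136, 102, 36).
R = 28 + 0.3 × (136 − 28) = 28 + 0.3 × 108 = 60.4 → 60
G = 40 + 0.3 × (102 − 40) = 40 + 0.3 × 62 = 58.6 → 59
B = 86 + 0.3 × (36 − 86) = 86 + 0.3 × -50 = 71 → 71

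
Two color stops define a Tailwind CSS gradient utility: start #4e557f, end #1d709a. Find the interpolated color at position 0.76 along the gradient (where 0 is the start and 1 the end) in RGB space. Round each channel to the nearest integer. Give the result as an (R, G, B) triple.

#4e557f → (78, 85, 127); #1d709a → (29, 112, 154).
R = 78 + 0.76 × (29 − 78) = 78 + 0.76 × -49 = 40.76 → 41
G = 85 + 0.76 × (112 − 85) = 85 + 0.76 × 27 = 105.52 → 106
B = 127 + 0.76 × (154 − 127) = 127 + 0.76 × 27 = 147.52 → 148
So the blended color is (41, 106, 148), about #296a94.

(41, 106, 148)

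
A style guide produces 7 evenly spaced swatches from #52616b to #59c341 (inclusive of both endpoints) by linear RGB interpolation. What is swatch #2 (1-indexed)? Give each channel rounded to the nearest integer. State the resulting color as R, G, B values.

(83, 113, 100)

With 7 swatches and endpoints inclusive, swatch 2 sits at t = (2 − 1)/(7 − 1) = 1/6 ≈ 0.1667.
#52616b → (82, 97, 107); #59c341 → (89, 195, 65).
R = 82 + 0.1667 × (89 − 82) = 83.167 → 83
G = 97 + 0.1667 × (195 − 97) = 113.337 → 113
B = 107 + 0.1667 × (65 − 107) = 99.999 → 100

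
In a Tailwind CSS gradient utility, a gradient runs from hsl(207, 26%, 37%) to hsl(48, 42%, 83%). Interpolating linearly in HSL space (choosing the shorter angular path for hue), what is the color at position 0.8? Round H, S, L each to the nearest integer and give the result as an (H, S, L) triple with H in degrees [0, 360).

(80, 39, 74)

Hue arc: Δh = 48 − 207 = -159° (|Δh| ≤ 180, already the shorter path).
H = 207 + 0.8 × (-159) = 79.8 → 80°
S = 26 + 0.8 × (42 − 26) = 38.8 → 39%
L = 37 + 0.8 × (83 − 37) = 73.8 → 74%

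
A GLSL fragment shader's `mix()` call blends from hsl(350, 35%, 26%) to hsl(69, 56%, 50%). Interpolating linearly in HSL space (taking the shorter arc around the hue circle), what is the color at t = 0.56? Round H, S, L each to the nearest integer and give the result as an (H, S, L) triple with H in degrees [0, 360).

(34, 47, 39)

Hue: 69 − 350 = -281°, but |-281| > 180 so the shorter arc goes the other way: Δh = -281 + 360 = 79°.
H = 350 + 0.56 × (79) = 394.24 → 394 → 394 mod 360 = 34°
S = 35 + 0.56 × (56 − 35) = 46.76 → 47%
L = 26 + 0.56 × (50 − 26) = 39.44 → 39%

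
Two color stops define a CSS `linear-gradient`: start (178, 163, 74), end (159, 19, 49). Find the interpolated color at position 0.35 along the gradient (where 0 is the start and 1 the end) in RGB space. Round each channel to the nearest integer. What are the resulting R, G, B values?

(171, 113, 65)

R = 178 + 0.35 × (159 − 178) = 178 + 0.35 × -19 = 171.35 → 171
G = 163 + 0.35 × (19 − 163) = 163 + 0.35 × -144 = 112.6 → 113
B = 74 + 0.35 × (49 − 74) = 74 + 0.35 × -25 = 65.25 → 65
So the blended color is (171, 113, 65), about #ab7141.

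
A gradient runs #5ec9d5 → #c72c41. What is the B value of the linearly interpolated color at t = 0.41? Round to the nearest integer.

152

B₁ = 213 (from #5ec9d5), B₂ = 65 (from #c72c41).
B = 213 + 0.41 × (65 − 213) = 152.32 → 152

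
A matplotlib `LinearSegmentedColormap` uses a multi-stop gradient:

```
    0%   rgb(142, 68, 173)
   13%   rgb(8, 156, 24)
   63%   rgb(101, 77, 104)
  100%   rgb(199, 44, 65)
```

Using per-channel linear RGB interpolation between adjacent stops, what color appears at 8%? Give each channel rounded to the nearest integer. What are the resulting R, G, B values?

8% lies between the 0% and 13% stops, so the local fraction is t = (8 − 0)/(13 − 0) = 8/13 ≈ 0.6154.
R = 142 + 0.6154 × (8 − 142) = 59.536 → 60
G = 68 + 0.6154 × (156 − 68) = 122.155 → 122
B = 173 + 0.6154 × (24 − 173) = 81.305 → 81

(60, 122, 81)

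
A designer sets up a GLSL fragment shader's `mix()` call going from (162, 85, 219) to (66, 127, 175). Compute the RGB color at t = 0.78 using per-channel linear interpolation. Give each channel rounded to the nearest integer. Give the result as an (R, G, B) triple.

R = 162 + 0.78 × (66 − 162) = 162 + 0.78 × -96 = 87.12 → 87
G = 85 + 0.78 × (127 − 85) = 85 + 0.78 × 42 = 117.76 → 118
B = 219 + 0.78 × (175 − 219) = 219 + 0.78 × -44 = 184.68 → 185

(87, 118, 185)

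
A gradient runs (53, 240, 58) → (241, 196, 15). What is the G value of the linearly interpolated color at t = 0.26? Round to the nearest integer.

229

G = 240 + 0.26 × (196 − 240) = 228.56 → 229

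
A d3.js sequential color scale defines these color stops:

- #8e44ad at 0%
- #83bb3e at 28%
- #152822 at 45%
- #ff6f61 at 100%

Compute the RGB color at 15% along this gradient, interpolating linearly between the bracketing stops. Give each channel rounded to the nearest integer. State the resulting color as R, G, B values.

(136, 132, 114)

15% lies between the 0% and 28% stops, so the local fraction is t = (15 − 0)/(28 − 0) = 15/28 ≈ 0.5357.
#8e44ad → (142, 68, 173); #83bb3e → (131, 187, 62).
R = 142 + 0.5357 × (131 − 142) = 136.107 → 136
G = 68 + 0.5357 × (187 − 68) = 131.748 → 132
B = 173 + 0.5357 × (62 − 173) = 113.537 → 114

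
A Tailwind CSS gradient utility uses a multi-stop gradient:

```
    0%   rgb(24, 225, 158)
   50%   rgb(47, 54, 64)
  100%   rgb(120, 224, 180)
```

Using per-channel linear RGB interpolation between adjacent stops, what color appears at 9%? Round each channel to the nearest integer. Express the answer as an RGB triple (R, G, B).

(28, 194, 141)

9% lies between the 0% and 50% stops, so the local fraction is t = (9 − 0)/(50 − 0) = 9/50 ≈ 0.18.
R = 24 + 0.18 × (47 − 24) = 28.14 → 28
G = 225 + 0.18 × (54 − 225) = 194.22 → 194
B = 158 + 0.18 × (64 − 158) = 141.08 → 141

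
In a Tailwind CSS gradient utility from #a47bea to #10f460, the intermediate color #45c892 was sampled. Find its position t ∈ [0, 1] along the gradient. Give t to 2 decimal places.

0.64

Invert the lerp on the R channel (largest span, 148): t = (69 − 164) / (16 − 164) = -95/-148 = 0.64189.
Check on G: (200 − 123)/(244 − 123) = 0.6364 ✓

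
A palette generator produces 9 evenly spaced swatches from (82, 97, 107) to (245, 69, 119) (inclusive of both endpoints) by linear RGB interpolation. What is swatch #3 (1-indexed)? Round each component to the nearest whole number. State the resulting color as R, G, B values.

(123, 90, 110)

With 9 swatches and endpoints inclusive, swatch 3 sits at t = (3 − 1)/(9 − 1) = 2/8 ≈ 0.25.
R = 82 + 0.25 × (245 − 82) = 122.75 → 123
G = 97 + 0.25 × (69 − 97) = 90 → 90
B = 107 + 0.25 × (119 − 107) = 110 → 110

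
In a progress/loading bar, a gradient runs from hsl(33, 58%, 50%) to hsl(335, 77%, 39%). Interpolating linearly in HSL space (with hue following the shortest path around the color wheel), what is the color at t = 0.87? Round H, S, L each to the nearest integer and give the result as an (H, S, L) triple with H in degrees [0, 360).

(343, 75, 40)

Hue: 335 − 33 = 302°, but |302| > 180 so the shorter arc goes the other way: Δh = 302 − 360 = -58°.
H = 33 + 0.87 × (-58) = -17.46 → -17 → -17 mod 360 = 343°
S = 58 + 0.87 × (77 − 58) = 74.53 → 75%
L = 50 + 0.87 × (39 − 50) = 40.43 → 40%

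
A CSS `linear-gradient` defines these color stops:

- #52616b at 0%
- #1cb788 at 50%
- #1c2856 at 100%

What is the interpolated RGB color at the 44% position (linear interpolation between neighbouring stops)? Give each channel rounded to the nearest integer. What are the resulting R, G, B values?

(34, 173, 133)

44% lies between the 0% and 50% stops, so the local fraction is t = (44 − 0)/(50 − 0) = 44/50 ≈ 0.88.
#52616b → (82, 97, 107); #1cb788 → (28, 183, 136).
R = 82 + 0.88 × (28 − 82) = 34.48 → 34
G = 97 + 0.88 × (183 − 97) = 172.68 → 173
B = 107 + 0.88 × (136 − 107) = 132.52 → 133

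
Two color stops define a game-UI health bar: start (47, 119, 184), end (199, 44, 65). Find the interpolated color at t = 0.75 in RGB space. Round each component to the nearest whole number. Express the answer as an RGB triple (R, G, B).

R = 47 + 0.75 × (199 − 47) = 47 + 0.75 × 152 = 161 → 161
G = 119 + 0.75 × (44 − 119) = 119 + 0.75 × -75 = 62.75 → 63
B = 184 + 0.75 × (65 − 184) = 184 + 0.75 × -119 = 94.75 → 95

(161, 63, 95)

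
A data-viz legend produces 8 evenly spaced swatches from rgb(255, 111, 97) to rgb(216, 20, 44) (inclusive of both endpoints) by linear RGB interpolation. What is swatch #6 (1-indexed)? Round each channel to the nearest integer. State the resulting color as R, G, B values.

(227, 46, 59)

With 8 swatches and endpoints inclusive, swatch 6 sits at t = (6 − 1)/(8 − 1) = 5/7 ≈ 0.7143.
R = 255 + 0.7143 × (216 − 255) = 227.142 → 227
G = 111 + 0.7143 × (20 − 111) = 45.999 → 46
B = 97 + 0.7143 × (44 − 97) = 59.142 → 59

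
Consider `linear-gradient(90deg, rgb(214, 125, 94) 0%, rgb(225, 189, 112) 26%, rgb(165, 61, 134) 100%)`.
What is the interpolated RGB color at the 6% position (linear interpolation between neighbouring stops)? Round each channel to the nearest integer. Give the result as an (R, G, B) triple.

(217, 140, 98)

6% lies between the 0% and 26% stops, so the local fraction is t = (6 − 0)/(26 − 0) = 6/26 ≈ 0.2308.
R = 214 + 0.2308 × (225 − 214) = 216.539 → 217
G = 125 + 0.2308 × (189 − 125) = 139.771 → 140
B = 94 + 0.2308 × (112 − 94) = 98.154 → 98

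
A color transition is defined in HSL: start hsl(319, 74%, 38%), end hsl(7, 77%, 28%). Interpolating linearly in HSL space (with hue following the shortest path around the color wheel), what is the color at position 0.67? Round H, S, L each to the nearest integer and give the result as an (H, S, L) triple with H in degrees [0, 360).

(351, 76, 31)

Hue: 7 − 319 = -312°, but |-312| > 180 so the shorter arc goes the other way: Δh = -312 + 360 = 48°.
H = 319 + 0.67 × (48) = 351.16 → 351°
S = 74 + 0.67 × (77 − 74) = 76.01 → 76%
L = 38 + 0.67 × (28 − 38) = 31.3 → 31%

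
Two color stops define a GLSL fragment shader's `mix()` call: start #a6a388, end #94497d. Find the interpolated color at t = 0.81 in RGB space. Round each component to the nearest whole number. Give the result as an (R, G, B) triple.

#a6a388 → (166, 163, 136); #94497d → (148, 73, 125).
R = 166 + 0.81 × (148 − 166) = 166 + 0.81 × -18 = 151.42 → 151
G = 163 + 0.81 × (73 − 163) = 163 + 0.81 × -90 = 90.1 → 90
B = 136 + 0.81 × (125 − 136) = 136 + 0.81 × -11 = 127.09 → 127

(151, 90, 127)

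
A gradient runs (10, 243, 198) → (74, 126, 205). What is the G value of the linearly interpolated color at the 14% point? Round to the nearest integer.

227

G = 243 + 0.14 × (126 − 243) = 226.62 → 227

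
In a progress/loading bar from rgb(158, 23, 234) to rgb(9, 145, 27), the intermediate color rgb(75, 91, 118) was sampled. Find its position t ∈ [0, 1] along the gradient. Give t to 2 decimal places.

0.56

Invert the lerp on the B channel (largest span, 207): t = (118 − 234) / (27 − 234) = -116/-207 = 0.56039.
Check on R: (75 − 158)/(9 − 158) = 0.557 ✓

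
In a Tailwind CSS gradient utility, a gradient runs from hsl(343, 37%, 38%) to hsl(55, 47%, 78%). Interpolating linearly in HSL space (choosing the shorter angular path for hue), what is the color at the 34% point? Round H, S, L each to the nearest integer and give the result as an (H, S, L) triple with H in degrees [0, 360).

(7, 40, 52)

Hue: 55 − 343 = -288°, but |-288| > 180 so the shorter arc goes the other way: Δh = -288 + 360 = 72°.
H = 343 + 0.34 × (72) = 367.48 → 367 → 367 mod 360 = 7°
S = 37 + 0.34 × (47 − 37) = 40.4 → 40%
L = 38 + 0.34 × (78 − 38) = 51.6 → 52%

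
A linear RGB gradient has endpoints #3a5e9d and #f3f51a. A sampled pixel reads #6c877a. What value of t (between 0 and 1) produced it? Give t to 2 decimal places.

Invert the lerp on the R channel (largest span, 185): t = (108 − 58) / (243 − 58) = 50/185 = 0.27027.
Check on G: (135 − 94)/(245 − 94) = 0.2715 ✓

0.27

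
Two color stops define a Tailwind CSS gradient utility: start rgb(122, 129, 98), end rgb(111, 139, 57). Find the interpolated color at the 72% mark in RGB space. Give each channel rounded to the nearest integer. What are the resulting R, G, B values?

(114, 136, 68)

72% corresponds to t = 0.72.
R = 122 + 0.72 × (111 − 122) = 122 + 0.72 × -11 = 114.08 → 114
G = 129 + 0.72 × (139 − 129) = 129 + 0.72 × 10 = 136.2 → 136
B = 98 + 0.72 × (57 − 98) = 98 + 0.72 × -41 = 68.48 → 68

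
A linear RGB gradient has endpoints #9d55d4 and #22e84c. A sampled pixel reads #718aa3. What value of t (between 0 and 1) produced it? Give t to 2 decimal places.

Invert the lerp on the G channel (largest span, 147): t = (138 − 85) / (232 − 85) = 53/147 = 0.36054.
Check on R: (113 − 157)/(34 − 157) = 0.3577 ✓

0.36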